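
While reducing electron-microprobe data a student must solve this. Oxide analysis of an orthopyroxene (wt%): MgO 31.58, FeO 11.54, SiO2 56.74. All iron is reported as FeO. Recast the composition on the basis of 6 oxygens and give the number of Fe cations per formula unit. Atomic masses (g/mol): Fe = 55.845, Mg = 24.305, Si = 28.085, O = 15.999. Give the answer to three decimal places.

0.340 Fe apfu

31.58 wt% MgO ÷ 40.304 g/mol = 0.78355 mol, giving 0.78355 Mg and 0.78355 O.
11.54 wt% FeO ÷ 71.844 g/mol = 0.16063 mol, giving 0.16063 Fe and 0.16063 O.
56.74 wt% SiO2 ÷ 60.083 g/mol = 0.94436 mol, giving 0.94436 Si and 1.88872 O.
Oxygen sums to 2.83290; scaling by 6/2.83290 = 2.11797 puts the formula on 6 O.
Fe: 0.16063 × 2.11797 = 0.340 atoms per formula unit.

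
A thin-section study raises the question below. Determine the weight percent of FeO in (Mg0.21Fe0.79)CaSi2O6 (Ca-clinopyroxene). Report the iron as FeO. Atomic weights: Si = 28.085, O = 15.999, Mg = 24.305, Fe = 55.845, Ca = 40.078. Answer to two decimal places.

Formula mass = 241.464 g/mol.
0.79 Fe → 0.7900 mol FeO per formula unit; M(FeO) = 71.844, so FeO mass = 56.757 g.
56.757/241.464 × 100 = 23.51 wt%.

23.51 wt%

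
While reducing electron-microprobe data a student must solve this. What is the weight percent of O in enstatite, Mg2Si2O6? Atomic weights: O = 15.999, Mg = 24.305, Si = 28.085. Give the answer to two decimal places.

47.81 wt%

M(Mg2Si2O6) = 200.774 g/mol.
O contributes 6 × 15.999 = 95.994 g per mole.
95.994/200.774 = 0.4781 → 47.81%.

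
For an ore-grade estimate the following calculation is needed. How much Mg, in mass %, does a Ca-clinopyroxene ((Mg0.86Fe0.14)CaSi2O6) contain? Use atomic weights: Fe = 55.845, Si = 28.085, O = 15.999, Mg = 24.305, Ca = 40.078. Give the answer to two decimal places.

9.46 mass %

M((Mg0.86Fe0.14)CaSi2O6) = 220.963 g/mol.
Mg contributes 0.86 × 24.305 = 20.902 g per mole.
20.902/220.963 = 0.0946 → 9.46%.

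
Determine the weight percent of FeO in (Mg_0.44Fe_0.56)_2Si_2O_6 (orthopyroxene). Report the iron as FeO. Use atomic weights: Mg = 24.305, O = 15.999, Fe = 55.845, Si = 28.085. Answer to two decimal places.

34.08 wt%

Molar mass of (Mg_0.44Fe_0.56)_2Si_2O_6 = 0.88·24.305 + 1.12·55.845 + 2·28.085 + 6·15.999 = 236.099 g/mol.
Each formula unit contains 1.12 Fe, equivalent to 1.12/1 = 1.1200 mol FeO.
M(FeO) = 1×55.845 + 1×15.999 = 71.844 g/mol.
Mass of FeO per formula unit = 1.1200 × 71.844 = 80.465 g.
FeO wt% = 80.465 / 236.099 × 100 = 34.08%.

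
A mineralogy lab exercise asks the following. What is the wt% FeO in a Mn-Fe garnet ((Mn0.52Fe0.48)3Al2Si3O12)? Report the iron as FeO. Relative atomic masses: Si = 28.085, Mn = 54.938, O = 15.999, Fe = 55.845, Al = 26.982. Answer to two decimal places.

Molar mass of (Mn0.52Fe0.48)3Al2Si3O12 = 1.56×54.938 + 1.44×55.845 + 2×26.982 + 3×28.085 + 12×15.999 = 496.327 g/mol.
Each formula unit contains 1.44 Fe, equivalent to 1.44/1 = 1.4400 mol FeO.
M(FeO) = 1×55.845 + 1×15.999 = 71.844 g/mol.
Mass of FeO per formula unit = 1.4400 × 71.844 = 103.455 g.
FeO wt% = 103.455 / 496.327 × 100 = 20.84%.

20.84 wt%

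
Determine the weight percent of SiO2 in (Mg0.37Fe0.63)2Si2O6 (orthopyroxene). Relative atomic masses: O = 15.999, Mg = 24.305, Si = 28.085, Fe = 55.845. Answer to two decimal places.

Formula mass = 240.514 g/mol.
2 Si → 2.0000 mol SiO2 per formula unit; M(SiO2) = 60.083, so SiO2 mass = 120.166 g.
120.166/240.514 × 100 = 49.96 wt%.

49.96 wt%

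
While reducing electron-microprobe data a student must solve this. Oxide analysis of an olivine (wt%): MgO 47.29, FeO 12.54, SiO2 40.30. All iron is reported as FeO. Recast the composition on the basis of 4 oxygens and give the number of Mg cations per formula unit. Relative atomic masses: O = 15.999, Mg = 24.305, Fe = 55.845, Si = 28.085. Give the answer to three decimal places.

1.745 Mg apfu

MgO (M=40.304): mol = 1.17333; Mg = 1.17333, O = 1.17333.
FeO (M=71.844): mol = 0.17454; Fe = 0.17454, O = 0.17454.
SiO2 (M=60.083): mol = 0.67074; Si = 0.67074, O = 1.34148.
ΣO = 2.68935; factor = 4/ΣO = 1.48735.
Mg apfu = 1.17333 × 1.48735 = 1.745.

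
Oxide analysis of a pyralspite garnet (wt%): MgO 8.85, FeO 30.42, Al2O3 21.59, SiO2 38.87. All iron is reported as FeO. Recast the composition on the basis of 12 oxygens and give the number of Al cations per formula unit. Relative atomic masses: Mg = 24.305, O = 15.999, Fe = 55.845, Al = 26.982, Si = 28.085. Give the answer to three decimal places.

MgO (M=40.304): mol = 0.21958; Mg = 0.21958, O = 0.21958.
FeO (M=71.844): mol = 0.42342; Fe = 0.42342, O = 0.42342.
Al2O3 (M=101.961): mol = 0.21175; Al = 0.42350, O = 0.63525.
SiO2 (M=60.083): mol = 0.64694; Si = 0.64694, O = 1.29388.
ΣO = 2.57213; factor = 12/ΣO = 4.66539.
Al apfu = 0.42350 × 4.66539 = 1.976.

1.976 Al apfu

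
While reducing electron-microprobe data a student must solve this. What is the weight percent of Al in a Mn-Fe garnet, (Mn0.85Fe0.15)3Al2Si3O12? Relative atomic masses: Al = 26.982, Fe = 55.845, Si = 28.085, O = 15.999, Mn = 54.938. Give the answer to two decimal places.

M((Mn0.85Fe0.15)3Al2Si3O12) = 495.429 g/mol.
Al contributes 2 × 26.982 = 53.964 g per mole.
53.964/495.429 = 0.1089 → 10.89%.

10.89 wt%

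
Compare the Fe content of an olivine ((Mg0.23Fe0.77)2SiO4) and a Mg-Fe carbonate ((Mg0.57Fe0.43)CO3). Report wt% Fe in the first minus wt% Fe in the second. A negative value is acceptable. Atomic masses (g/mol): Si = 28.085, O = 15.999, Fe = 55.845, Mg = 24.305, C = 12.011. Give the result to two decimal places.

First mineral: 86.001 g Fe in 189.263 g formula = 45.44 wt% Fe.
Second mineral: 24.013 g Fe in 97.875 g formula = 24.53 wt% Fe.
45.44% − 24.53% gives a difference of 20.91 percentage points.

20.91 percentage points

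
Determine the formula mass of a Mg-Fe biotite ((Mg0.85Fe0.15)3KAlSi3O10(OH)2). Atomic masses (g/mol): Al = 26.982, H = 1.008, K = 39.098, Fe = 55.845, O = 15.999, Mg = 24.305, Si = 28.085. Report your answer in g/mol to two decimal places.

431.45 g/mol

M = 2.55×24.305 + 0.45×55.845 + 1×39.098 + 1×26.982 + 3×28.085 + 12×15.999 + 2×1.008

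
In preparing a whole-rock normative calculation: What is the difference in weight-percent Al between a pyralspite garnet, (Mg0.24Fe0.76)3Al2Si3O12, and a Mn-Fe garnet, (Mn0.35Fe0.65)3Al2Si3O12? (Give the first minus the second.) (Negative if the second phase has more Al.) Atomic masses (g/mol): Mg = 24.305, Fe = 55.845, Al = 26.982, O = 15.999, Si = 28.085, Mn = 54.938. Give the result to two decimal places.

Al in (Mg0.24Fe0.76)3Al2Si3O12: molar mass 475.033 g/mol; 2×26.982 = 53.964 g → 11.36 wt%.
Al in (Mn0.35Fe0.65)3Al2Si3O12: molar mass 496.790 g/mol; 2×26.982 = 53.964 g → 10.86 wt%.
Difference = 11.36 − 10.86 = 0.50 percentage points.

0.50 percentage points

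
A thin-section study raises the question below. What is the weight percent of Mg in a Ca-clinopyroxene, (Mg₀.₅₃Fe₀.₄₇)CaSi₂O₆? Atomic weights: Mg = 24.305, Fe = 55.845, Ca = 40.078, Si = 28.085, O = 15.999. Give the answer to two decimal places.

5.57 mass %

M((Mg₀.₅₃Fe₀.₄₇)CaSi₂O₆) = 231.371 g/mol.
Mg contributes 0.53 × 24.305 = 12.882 g per mole.
12.882/231.371 = 0.0557 → 5.57%.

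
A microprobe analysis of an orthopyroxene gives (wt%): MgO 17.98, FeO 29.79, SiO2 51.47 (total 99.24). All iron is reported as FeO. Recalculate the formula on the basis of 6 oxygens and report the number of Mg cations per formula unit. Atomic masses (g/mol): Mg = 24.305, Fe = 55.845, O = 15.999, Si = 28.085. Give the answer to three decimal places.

MgO: 17.98/40.304 = 0.44611 mol → 0.44611 mol Mg, 0.44611 mol O.
FeO: 29.79/71.844 = 0.41465 mol → 0.41465 mol Fe, 0.41465 mol O.
SiO2: 51.47/60.083 = 0.85665 mol → 0.85665 mol Si, 1.71330 mol O.
Total oxygen = 2.57406 mol. Normalization factor = 6/2.57406 = 2.33095.
Mg per 6 O = 0.44611 × 2.33095 = 1.040.

1.040 Mg apfu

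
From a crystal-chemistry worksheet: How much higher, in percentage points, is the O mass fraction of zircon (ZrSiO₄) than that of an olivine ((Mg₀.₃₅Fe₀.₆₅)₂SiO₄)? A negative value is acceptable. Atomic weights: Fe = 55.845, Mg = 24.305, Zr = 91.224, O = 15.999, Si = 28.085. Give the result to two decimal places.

O in ZrSiO₄: molar mass 183.305 g/mol; 4×15.999 = 63.996 g → 34.91 wt%.
O in (Mg₀.₃₅Fe₀.₆₅)₂SiO₄: molar mass 181.693 g/mol; 4×15.999 = 63.996 g → 35.22 wt%.
Difference = 34.91 − 35.22 = -0.31 percentage points.

-0.31 percentage points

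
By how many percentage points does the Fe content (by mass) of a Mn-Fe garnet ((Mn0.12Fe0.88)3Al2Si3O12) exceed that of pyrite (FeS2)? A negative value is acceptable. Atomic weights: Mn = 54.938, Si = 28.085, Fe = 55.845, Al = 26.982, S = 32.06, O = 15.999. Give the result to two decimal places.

First mineral: 147.431 g Fe in 497.415 g formula = 29.64 wt% Fe.
Second mineral: 55.845 g Fe in 119.965 g formula = 46.55 wt% Fe.
29.64% − 46.55% gives a difference of -16.91 percentage points.

-16.91 percentage points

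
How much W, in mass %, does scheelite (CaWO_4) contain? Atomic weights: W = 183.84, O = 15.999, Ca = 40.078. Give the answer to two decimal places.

Formula mass = 1·40.078 + 1·183.84 + 4·15.999 = 287.914 g/mol, of which 183.840 g is W.
So W makes up 183.840/287.914 = 0.6385 of the mass, i.e. 63.85%.

63.85 mass %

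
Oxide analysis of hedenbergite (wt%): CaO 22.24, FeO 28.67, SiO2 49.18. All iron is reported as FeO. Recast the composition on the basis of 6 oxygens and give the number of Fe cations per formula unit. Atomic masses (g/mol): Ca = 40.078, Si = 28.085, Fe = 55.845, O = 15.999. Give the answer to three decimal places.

0.984 Fe apfu

22.24 wt% CaO ÷ 56.077 g/mol = 0.39660 mol, giving 0.39660 Ca and 0.39660 O.
28.67 wt% FeO ÷ 71.844 g/mol = 0.39906 mol, giving 0.39906 Fe and 0.39906 O.
49.18 wt% SiO2 ÷ 60.083 g/mol = 0.81853 mol, giving 0.81853 Si and 1.63706 O.
Oxygen sums to 2.43272; scaling by 6/2.43272 = 2.46638 puts the formula on 6 O.
Fe: 0.39906 × 2.46638 = 0.984 atoms per formula unit.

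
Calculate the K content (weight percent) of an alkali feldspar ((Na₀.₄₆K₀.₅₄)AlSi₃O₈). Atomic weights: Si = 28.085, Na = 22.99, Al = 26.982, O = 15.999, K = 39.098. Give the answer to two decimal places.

M((Na₀.₄₆K₀.₅₄)AlSi₃O₈) = 270.917 g/mol.
K contributes 0.54 × 39.098 = 21.113 g per mole.
21.113/270.917 = 0.0779 → 7.79%.

7.79 weight percent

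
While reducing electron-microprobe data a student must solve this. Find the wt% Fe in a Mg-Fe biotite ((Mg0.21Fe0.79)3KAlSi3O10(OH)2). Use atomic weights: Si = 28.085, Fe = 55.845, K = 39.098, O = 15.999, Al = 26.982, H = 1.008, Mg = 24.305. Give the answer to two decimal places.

Molar mass of (Mg0.21Fe0.79)3KAlSi3O10(OH)2: 0.63·24.305 + 2.37·55.845 + 1·39.098 + 1·26.982 + 3·28.085 + 12·15.999 + 2·1.008 = 492.004 g/mol.
Mass of Fe per formula unit: 2.37 × 55.845 = 132.353 g.
Weight fraction Fe = 132.353 / 492.004 = 0.2690.

26.90 weight percent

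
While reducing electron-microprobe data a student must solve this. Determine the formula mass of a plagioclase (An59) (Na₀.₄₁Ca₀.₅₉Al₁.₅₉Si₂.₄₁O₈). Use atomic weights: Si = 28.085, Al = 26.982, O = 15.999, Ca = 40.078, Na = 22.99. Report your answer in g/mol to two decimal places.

271.65 g/mol

M = 0.41(22.99) + 0.59(40.078) + 1.59(26.982) + 2.41(28.085) + 8(15.999)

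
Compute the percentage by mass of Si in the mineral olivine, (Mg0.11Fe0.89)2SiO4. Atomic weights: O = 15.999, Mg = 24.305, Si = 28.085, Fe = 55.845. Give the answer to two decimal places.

Molar mass of (Mg0.11Fe0.89)2SiO4: 0.22×24.305 + 1.78×55.845 + 1×28.085 + 4×15.999 = 196.832 g/mol.
Mass of Si per formula unit: 1 × 28.085 = 28.085 g.
Weight fraction Si = 28.085 / 196.832 = 0.1427.

14.27 wt%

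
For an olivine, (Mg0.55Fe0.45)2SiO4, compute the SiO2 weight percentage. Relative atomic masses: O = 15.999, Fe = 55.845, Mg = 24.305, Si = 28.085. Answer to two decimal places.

35.54 wt%

M((Mg0.55Fe0.45)2SiO4) = 169.077 g/mol; M(SiO2) = 60.083 g/mol.
Moles SiO2 per formula unit = 1 Si ÷ 1 = 1.0000.
SiO2 fraction = (1.0000 × 60.083) / 169.077 = 60.083/169.077 = 0.3554.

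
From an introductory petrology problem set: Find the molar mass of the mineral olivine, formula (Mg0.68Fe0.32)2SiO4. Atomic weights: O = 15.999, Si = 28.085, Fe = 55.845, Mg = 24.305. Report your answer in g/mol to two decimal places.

The formula mass is the sum 1.36(24.305) + 0.64(55.845) + 1(28.085) + 4(15.999).

160.88 g/mol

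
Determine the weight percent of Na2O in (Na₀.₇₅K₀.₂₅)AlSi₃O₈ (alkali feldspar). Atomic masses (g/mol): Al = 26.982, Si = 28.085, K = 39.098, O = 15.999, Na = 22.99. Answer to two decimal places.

M((Na₀.₇₅K₀.₂₅)AlSi₃O₈) = 266.246 g/mol; M(Na2O) = 61.979 g/mol.
Moles Na2O per formula unit = 0.75 Na ÷ 2 = 0.3750.
Na2O fraction = (0.3750 × 61.979) / 266.246 = 23.242/266.246 = 0.0873.

8.73 wt%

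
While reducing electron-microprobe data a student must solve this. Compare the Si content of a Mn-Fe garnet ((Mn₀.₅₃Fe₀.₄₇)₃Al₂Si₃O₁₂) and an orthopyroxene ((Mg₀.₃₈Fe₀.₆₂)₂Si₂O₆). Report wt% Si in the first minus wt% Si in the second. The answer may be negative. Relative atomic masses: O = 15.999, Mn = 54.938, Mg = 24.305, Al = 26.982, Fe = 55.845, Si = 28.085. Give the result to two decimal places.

M((Mn₀.₅₃Fe₀.₄₇)₃Al₂Si₃O₁₂) = 496.300 g/mol, so wt% Si = 84.255/496.300 × 100 = 16.98%.
M((Mg₀.₃₈Fe₀.₆₂)₂Si₂O₆) = 239.884 g/mol, so wt% Si = 56.170/239.884 × 100 = 23.42%.
16.98 − 23.42 = -6.44 pp.

-6.44 percentage points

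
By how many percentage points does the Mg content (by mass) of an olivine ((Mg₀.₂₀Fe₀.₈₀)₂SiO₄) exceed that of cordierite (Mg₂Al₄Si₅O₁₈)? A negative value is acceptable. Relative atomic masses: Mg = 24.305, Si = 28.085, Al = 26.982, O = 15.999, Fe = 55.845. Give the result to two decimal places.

Mg in (Mg₀.₂₀Fe₀.₈₀)₂SiO₄: molar mass 191.155 g/mol; 0.40×24.305 = 9.722 g → 5.09 wt%.
Mg in Mg₂Al₄Si₅O₁₈: molar mass 584.945 g/mol; 2×24.305 = 48.610 g → 8.31 wt%.
Difference = 5.09 − 8.31 = -3.22 percentage points.

-3.22 percentage points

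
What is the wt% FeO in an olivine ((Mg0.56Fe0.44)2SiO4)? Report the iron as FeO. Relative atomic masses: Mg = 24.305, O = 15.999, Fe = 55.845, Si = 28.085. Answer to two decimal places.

M((Mg0.56Fe0.44)2SiO4) = 168.446 g/mol; M(FeO) = 71.844 g/mol.
Moles FeO per formula unit = 0.88 Fe ÷ 1 = 0.8800.
FeO fraction = (0.8800 × 71.844) / 168.446 = 63.223/168.446 = 0.3753.

37.53 wt%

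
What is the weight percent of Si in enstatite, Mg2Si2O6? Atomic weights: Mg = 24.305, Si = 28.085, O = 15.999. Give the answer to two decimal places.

27.98 mass %

Formula mass = 2*24.305 + 2*28.085 + 6*15.999 = 200.774 g/mol, of which 56.170 g is Si.
So Si makes up 56.170/200.774 = 0.2798 of the mass, i.e. 27.98%.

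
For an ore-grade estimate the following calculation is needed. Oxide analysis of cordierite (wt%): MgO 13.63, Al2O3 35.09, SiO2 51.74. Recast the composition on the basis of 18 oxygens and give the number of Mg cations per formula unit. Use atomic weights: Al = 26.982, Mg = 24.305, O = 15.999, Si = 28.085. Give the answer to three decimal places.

1.968 Mg apfu

MgO (M=40.304): mol = 0.33818; Mg = 0.33818, O = 0.33818.
Al2O3 (M=101.961): mol = 0.34415; Al = 0.68830, O = 1.03245.
SiO2 (M=60.083): mol = 0.86114; Si = 0.86114, O = 1.72228.
ΣO = 3.09291; factor = 18/ΣO = 5.81976.
Mg apfu = 0.33818 × 5.81976 = 1.968.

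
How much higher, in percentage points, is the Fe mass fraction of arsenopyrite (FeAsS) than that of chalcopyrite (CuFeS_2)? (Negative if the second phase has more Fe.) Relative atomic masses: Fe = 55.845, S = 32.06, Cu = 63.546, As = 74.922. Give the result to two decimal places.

Fe in FeAsS: molar mass 162.827 g/mol; 1×55.845 = 55.845 g → 34.30 wt%.
Fe in CuFeS_2: molar mass 183.511 g/mol; 1×55.845 = 55.845 g → 30.43 wt%.
Difference = 34.30 − 30.43 = 3.87 percentage points.

3.87 percentage points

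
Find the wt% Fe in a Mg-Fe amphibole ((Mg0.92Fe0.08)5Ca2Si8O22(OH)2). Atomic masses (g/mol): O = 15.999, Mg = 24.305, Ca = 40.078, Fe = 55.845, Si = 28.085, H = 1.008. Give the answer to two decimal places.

Molar mass of (Mg0.92Fe0.08)5Ca2Si8O22(OH)2: 4.60·24.305 + 0.40·55.845 + 2·40.078 + 8·28.085 + 24·15.999 + 2·1.008 = 824.969 g/mol.
Mass of Fe per formula unit: 0.40 × 55.845 = 22.338 g.
Weight fraction Fe = 22.338 / 824.969 = 0.0271.

2.71 weight percent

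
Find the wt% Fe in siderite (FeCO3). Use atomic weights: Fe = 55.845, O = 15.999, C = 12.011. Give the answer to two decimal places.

M(FeCO3) = 115.853 g/mol.
Fe contributes 1 × 55.845 = 55.845 g per mole.
55.845/115.853 = 0.4820 → 48.20%.

48.20 weight percent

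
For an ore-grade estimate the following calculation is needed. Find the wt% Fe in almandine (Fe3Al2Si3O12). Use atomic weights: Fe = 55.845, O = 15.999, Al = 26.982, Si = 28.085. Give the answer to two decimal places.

Formula mass = 3·55.845 + 2·26.982 + 3·28.085 + 12·15.999 = 497.742 g/mol, of which 167.535 g is Fe.
So Fe makes up 167.535/497.742 = 0.3366 of the mass, i.e. 33.66%.

33.66 mass %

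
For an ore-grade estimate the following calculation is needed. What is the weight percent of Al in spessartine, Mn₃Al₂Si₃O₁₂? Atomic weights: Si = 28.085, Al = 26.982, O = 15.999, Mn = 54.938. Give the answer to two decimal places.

Formula mass = 3×54.938 + 2×26.982 + 3×28.085 + 12×15.999 = 495.021 g/mol, of which 53.964 g is Al.
So Al makes up 53.964/495.021 = 0.1090 of the mass, i.e. 10.90%.

10.90 mass %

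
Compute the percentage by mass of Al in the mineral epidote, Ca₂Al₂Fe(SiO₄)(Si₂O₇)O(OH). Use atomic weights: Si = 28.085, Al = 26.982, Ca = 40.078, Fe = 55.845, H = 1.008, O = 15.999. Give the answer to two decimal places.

11.17 mass %

M(Ca₂Al₂Fe(SiO₄)(Si₂O₇)O(OH)) = 483.215 g/mol.
Al contributes 2 × 26.982 = 53.964 g per mole.
53.964/483.215 = 0.1117 → 11.17%.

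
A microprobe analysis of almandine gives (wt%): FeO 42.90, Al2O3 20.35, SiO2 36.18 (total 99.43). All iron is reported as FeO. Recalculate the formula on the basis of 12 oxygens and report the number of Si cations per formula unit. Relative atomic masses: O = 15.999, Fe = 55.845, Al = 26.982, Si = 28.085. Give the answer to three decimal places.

FeO: 42.90/71.844 = 0.59713 mol → 0.59713 mol Fe, 0.59713 mol O.
Al2O3: 20.35/101.961 = 0.19959 mol → 0.39918 mol Al, 0.59877 mol O.
SiO2: 36.18/60.083 = 0.60217 mol → 0.60217 mol Si, 1.20434 mol O.
Total oxygen = 2.40024 mol. Normalization factor = 12/2.40024 = 4.99950.
Si per 12 O = 0.60217 × 4.99950 = 3.011.

3.011 Si apfu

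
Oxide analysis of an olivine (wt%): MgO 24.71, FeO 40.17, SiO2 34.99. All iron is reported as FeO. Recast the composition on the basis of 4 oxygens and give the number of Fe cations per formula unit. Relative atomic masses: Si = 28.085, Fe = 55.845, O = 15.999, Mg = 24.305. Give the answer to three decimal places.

MgO: 24.71/40.304 = 0.61309 mol → 0.61309 mol Mg, 0.61309 mol O.
FeO: 40.17/71.844 = 0.55913 mol → 0.55913 mol Fe, 0.55913 mol O.
SiO2: 34.99/60.083 = 0.58236 mol → 0.58236 mol Si, 1.16472 mol O.
Total oxygen = 2.33694 mol. Normalization factor = 4/2.33694 = 1.71164.
Fe per 4 O = 0.55913 × 1.71164 = 0.957.

0.957 Fe apfu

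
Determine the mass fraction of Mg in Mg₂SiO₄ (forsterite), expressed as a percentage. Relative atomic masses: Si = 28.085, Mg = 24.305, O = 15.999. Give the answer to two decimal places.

Molar mass of Mg₂SiO₄: 2·24.305 + 1·28.085 + 4·15.999 = 140.691 g/mol.
Mass of Mg per formula unit: 2 × 24.305 = 48.610 g.
Weight fraction Mg = 48.610 / 140.691 = 0.3455.

34.55 weight percent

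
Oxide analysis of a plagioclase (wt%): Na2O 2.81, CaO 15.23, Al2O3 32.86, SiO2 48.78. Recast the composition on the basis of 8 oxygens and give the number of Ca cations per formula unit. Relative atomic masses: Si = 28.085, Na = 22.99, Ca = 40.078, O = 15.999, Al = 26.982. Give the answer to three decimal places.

Na2O: 2.81/61.979 = 0.04534 mol → 0.09068 mol Na, 0.04534 mol O.
CaO: 15.23/56.077 = 0.27159 mol → 0.27159 mol Ca, 0.27159 mol O.
Al2O3: 32.86/101.961 = 0.32228 mol → 0.64456 mol Al, 0.96684 mol O.
SiO2: 48.78/60.083 = 0.81188 mol → 0.81188 mol Si, 1.62376 mol O.
Total oxygen = 2.90753 mol. Normalization factor = 8/2.90753 = 2.75148.
Ca per 8 O = 0.27159 × 2.75148 = 0.747.

0.747 Ca apfu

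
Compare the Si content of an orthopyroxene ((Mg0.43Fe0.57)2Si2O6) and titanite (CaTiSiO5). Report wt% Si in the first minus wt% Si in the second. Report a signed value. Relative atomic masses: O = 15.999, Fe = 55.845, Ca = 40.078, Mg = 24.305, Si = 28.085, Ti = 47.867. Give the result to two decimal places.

9.40 percentage points

First mineral: 56.170 g Si in 236.730 g formula = 23.73 wt% Si.
Second mineral: 28.085 g Si in 196.025 g formula = 14.33 wt% Si.
23.73% − 14.33% gives a difference of 9.40 percentage points.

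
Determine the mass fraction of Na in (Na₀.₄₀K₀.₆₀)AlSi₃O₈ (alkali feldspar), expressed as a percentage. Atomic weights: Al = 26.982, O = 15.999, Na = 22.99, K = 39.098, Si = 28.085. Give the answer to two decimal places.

3.38 wt%

Formula mass = 0.40*22.99 + 0.60*39.098 + 1*26.982 + 3*28.085 + 8*15.999 = 271.884 g/mol, of which 9.196 g is Na.
So Na makes up 9.196/271.884 = 0.0338 of the mass, i.e. 3.38%.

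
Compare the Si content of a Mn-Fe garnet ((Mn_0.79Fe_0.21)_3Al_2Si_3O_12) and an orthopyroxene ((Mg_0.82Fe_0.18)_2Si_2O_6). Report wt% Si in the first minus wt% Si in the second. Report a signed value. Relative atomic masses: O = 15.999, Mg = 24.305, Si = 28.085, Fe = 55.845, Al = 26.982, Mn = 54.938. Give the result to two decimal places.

Si in (Mn_0.79Fe_0.21)_3Al_2Si_3O_12: molar mass 495.592 g/mol; 3×28.085 = 84.255 g → 17.00 wt%.
Si in (Mg_0.82Fe_0.18)_2Si_2O_6: molar mass 212.128 g/mol; 2×28.085 = 56.170 g → 26.48 wt%.
Difference = 17.00 − 26.48 = -9.48 percentage points.

-9.48 percentage points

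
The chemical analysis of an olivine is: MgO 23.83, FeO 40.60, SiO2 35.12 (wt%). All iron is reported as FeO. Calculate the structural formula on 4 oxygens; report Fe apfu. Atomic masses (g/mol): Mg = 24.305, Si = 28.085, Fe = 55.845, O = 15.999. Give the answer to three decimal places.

23.83 wt% MgO ÷ 40.304 g/mol = 0.59126 mol, giving 0.59126 Mg and 0.59126 O.
40.60 wt% FeO ÷ 71.844 g/mol = 0.56511 mol, giving 0.56511 Fe and 0.56511 O.
35.12 wt% SiO2 ÷ 60.083 g/mol = 0.58452 mol, giving 0.58452 Si and 1.16904 O.
Oxygen sums to 2.32541; scaling by 4/2.32541 = 1.72013 puts the formula on 4 O.
Fe: 0.56511 × 1.72013 = 0.972 atoms per formula unit.

0.972 Fe apfu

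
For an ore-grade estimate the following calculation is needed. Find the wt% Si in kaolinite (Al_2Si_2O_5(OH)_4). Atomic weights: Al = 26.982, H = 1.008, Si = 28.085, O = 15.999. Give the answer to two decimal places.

21.76 weight percent

Molar mass of Al_2Si_2O_5(OH)_4: 2×26.982 + 2×28.085 + 9×15.999 + 4×1.008 = 258.157 g/mol.
Mass of Si per formula unit: 2 × 28.085 = 56.170 g.
Weight fraction Si = 56.170 / 258.157 = 0.2176.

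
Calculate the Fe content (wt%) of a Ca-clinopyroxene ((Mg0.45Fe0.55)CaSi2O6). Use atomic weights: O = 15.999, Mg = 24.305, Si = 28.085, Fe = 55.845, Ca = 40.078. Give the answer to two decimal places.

Formula mass = 0.45×24.305 + 0.55×55.845 + 1×40.078 + 2×28.085 + 6×15.999 = 233.894 g/mol, of which 30.715 g is Fe.
So Fe makes up 30.715/233.894 = 0.1313 of the mass, i.e. 13.13%.

13.13 wt%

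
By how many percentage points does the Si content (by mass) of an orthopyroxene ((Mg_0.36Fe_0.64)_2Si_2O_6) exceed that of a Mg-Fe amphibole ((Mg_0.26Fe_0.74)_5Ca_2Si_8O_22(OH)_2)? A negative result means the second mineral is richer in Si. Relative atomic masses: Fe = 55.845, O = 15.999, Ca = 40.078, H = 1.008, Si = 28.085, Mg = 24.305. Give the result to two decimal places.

-0.89 percentage points

M((Mg_0.36Fe_0.64)_2Si_2O_6) = 241.145 g/mol, so wt% Si = 56.170/241.145 × 100 = 23.29%.
M((Mg_0.26Fe_0.74)_5Ca_2Si_8O_22(OH)_2) = 929.051 g/mol, so wt% Si = 224.680/929.051 × 100 = 24.18%.
23.29 − 24.18 = -0.89 pp.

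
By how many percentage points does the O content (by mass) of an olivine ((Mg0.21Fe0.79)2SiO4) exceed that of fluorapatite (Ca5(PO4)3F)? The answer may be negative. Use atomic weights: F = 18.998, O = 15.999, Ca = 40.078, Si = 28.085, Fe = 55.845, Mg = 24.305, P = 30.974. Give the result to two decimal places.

O in (Mg0.21Fe0.79)2SiO4: molar mass 190.524 g/mol; 4×15.999 = 63.996 g → 33.59 wt%.
O in Ca5(PO4)3F: molar mass 504.298 g/mol; 12×15.999 = 191.988 g → 38.07 wt%.
Difference = 33.59 − 38.07 = -4.48 percentage points.

-4.48 percentage points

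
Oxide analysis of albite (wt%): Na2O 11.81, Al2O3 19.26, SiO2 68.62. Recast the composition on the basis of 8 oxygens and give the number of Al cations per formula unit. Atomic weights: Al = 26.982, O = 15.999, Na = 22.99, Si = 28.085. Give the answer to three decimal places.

0.994 Al apfu

Na2O (M=61.979): mol = 0.19055; Na = 0.38110, O = 0.19055.
Al2O3 (M=101.961): mol = 0.18890; Al = 0.37780, O = 0.56670.
SiO2 (M=60.083): mol = 1.14209; Si = 1.14209, O = 2.28418.
ΣO = 3.04143; factor = 8/ΣO = 2.63034.
Al apfu = 0.37780 × 2.63034 = 0.994.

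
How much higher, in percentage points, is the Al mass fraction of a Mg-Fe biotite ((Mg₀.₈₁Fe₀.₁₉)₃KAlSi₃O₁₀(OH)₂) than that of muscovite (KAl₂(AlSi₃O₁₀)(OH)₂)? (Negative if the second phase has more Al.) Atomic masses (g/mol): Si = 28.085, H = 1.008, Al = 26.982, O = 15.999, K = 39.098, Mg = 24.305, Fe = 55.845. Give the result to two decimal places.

M((Mg₀.₈₁Fe₀.₁₉)₃KAlSi₃O₁₀(OH)₂) = 435.232 g/mol, so wt% Al = 26.982/435.232 × 100 = 6.20%.
M(KAl₂(AlSi₃O₁₀)(OH)₂) = 398.303 g/mol, so wt% Al = 80.946/398.303 × 100 = 20.32%.
6.20 − 20.32 = -14.12 pp.

-14.12 percentage points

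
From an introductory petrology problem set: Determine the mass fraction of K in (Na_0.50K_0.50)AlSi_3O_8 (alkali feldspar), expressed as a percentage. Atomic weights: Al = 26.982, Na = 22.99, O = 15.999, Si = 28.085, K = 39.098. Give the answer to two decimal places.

M((Na_0.50K_0.50)AlSi_3O_8) = 270.273 g/mol.
K contributes 0.50 × 39.098 = 19.549 g per mole.
19.549/270.273 = 0.0723 → 7.23%.

7.23 weight percent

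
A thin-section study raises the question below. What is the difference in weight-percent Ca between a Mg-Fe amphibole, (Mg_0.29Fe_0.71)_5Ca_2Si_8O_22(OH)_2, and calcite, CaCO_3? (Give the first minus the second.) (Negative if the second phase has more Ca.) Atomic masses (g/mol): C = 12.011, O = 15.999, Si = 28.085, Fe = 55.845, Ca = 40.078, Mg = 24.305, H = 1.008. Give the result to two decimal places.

M((Mg_0.29Fe_0.71)_5Ca_2Si_8O_22(OH)_2) = 924.320 g/mol, so wt% Ca = 80.156/924.320 × 100 = 8.67%.
M(CaCO_3) = 100.086 g/mol, so wt% Ca = 40.078/100.086 × 100 = 40.04%.
8.67 − 40.04 = -31.37 pp.

-31.37 percentage points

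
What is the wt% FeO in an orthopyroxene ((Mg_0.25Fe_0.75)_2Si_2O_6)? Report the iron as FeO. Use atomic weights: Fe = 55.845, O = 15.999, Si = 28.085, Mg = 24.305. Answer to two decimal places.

43.44 wt%

Formula mass = 248.084 g/mol.
1.50 Fe → 1.5000 mol FeO per formula unit; M(FeO) = 71.844, so FeO mass = 107.766 g.
107.766/248.084 × 100 = 43.44 wt%.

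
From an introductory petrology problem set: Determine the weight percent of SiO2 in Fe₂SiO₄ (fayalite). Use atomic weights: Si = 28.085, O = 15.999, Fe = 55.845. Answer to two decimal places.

M(Fe₂SiO₄) = 203.771 g/mol; M(SiO2) = 60.083 g/mol.
Moles SiO2 per formula unit = 1 Si ÷ 1 = 1.0000.
SiO2 fraction = (1.0000 × 60.083) / 203.771 = 60.083/203.771 = 0.2949.

29.49 wt%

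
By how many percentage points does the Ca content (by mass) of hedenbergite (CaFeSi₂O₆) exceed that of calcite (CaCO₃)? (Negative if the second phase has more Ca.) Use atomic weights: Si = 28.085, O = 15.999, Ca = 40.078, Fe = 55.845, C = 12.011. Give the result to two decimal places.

-23.89 percentage points

First mineral: 40.078 g Ca in 248.087 g formula = 16.15 wt% Ca.
Second mineral: 40.078 g Ca in 100.086 g formula = 40.04 wt% Ca.
16.15% − 40.04% gives a difference of -23.89 percentage points.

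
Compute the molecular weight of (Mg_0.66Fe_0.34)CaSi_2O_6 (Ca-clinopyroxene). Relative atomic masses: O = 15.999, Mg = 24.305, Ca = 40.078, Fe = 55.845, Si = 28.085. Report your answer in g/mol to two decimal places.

The formula mass is the sum 0.66×24.305 + 0.34×55.845 + 1×40.078 + 2×28.085 + 6×15.999.

227.27 g/mol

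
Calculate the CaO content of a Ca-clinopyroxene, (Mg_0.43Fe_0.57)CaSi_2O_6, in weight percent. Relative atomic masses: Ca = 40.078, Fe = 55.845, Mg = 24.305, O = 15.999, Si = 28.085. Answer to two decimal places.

M((Mg_0.43Fe_0.57)CaSi_2O_6) = 234.525 g/mol; M(CaO) = 56.077 g/mol.
Moles CaO per formula unit = 1 Ca ÷ 1 = 1.0000.
CaO fraction = (1.0000 × 56.077) / 234.525 = 56.077/234.525 = 0.2391.

23.91 wt%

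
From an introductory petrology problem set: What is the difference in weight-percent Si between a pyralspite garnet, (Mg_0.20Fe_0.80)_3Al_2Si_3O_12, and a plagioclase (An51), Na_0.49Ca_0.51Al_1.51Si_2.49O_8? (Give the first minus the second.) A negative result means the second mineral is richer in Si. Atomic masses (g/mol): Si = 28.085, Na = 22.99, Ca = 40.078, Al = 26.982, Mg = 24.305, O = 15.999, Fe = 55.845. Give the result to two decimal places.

-8.27 percentage points

Si in (Mg_0.20Fe_0.80)_3Al_2Si_3O_12: molar mass 478.818 g/mol; 3×28.085 = 84.255 g → 17.60 wt%.
Si in Na_0.49Ca_0.51Al_1.51Si_2.49O_8: molar mass 270.371 g/mol; 2.49×28.085 = 69.932 g → 25.87 wt%.
Difference = 17.60 − 25.87 = -8.27 percentage points.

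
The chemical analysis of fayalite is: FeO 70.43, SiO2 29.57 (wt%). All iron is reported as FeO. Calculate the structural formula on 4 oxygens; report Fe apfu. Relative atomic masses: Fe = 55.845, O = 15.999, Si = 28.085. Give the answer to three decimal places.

1.996 Fe apfu

FeO (M=71.844): mol = 0.98032; Fe = 0.98032, O = 0.98032.
SiO2 (M=60.083): mol = 0.49215; Si = 0.49215, O = 0.98430.
ΣO = 1.96462; factor = 4/ΣO = 2.03602.
Fe apfu = 0.98032 × 2.03602 = 1.996.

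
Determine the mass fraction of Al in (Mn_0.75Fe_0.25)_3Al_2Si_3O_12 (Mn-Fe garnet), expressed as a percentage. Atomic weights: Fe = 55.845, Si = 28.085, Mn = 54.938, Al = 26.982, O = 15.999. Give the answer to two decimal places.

10.89 weight percent

Formula mass = 2.25·54.938 + 0.75·55.845 + 2·26.982 + 3·28.085 + 12·15.999 = 495.701 g/mol, of which 53.964 g is Al.
So Al makes up 53.964/495.701 = 0.1089 of the mass, i.e. 10.89%.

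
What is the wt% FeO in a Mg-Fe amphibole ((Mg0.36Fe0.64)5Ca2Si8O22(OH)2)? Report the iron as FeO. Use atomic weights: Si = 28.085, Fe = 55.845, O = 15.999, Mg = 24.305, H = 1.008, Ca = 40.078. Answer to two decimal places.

25.17 wt%

Molar mass of (Mg0.36Fe0.64)5Ca2Si8O22(OH)2 = 1.80·24.305 + 3.20·55.845 + 2·40.078 + 8·28.085 + 24·15.999 + 2·1.008 = 913.281 g/mol.
Each formula unit contains 3.20 Fe, equivalent to 3.20/1 = 3.2000 mol FeO.
M(FeO) = 1×55.845 + 1×15.999 = 71.844 g/mol.
Mass of FeO per formula unit = 3.2000 × 71.844 = 229.901 g.
FeO wt% = 229.901 / 913.281 × 100 = 25.17%.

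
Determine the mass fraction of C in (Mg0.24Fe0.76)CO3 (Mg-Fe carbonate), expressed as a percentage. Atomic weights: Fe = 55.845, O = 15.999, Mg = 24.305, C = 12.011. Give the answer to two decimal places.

Molar mass of (Mg0.24Fe0.76)CO3: 0.24*24.305 + 0.76*55.845 + 1*12.011 + 3*15.999 = 108.283 g/mol.
Mass of C per formula unit: 1 × 12.011 = 12.011 g.
Weight fraction C = 12.011 / 108.283 = 0.1109.

11.09 weight percent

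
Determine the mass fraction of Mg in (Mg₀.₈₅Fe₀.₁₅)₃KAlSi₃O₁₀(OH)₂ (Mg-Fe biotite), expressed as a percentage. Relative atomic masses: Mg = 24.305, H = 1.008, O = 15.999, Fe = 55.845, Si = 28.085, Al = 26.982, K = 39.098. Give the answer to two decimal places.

Formula mass = 2.55*24.305 + 0.45*55.845 + 1*39.098 + 1*26.982 + 3*28.085 + 12*15.999 + 2*1.008 = 431.447 g/mol, of which 61.978 g is Mg.
So Mg makes up 61.978/431.447 = 0.1437 of the mass, i.e. 14.37%.

14.37 wt%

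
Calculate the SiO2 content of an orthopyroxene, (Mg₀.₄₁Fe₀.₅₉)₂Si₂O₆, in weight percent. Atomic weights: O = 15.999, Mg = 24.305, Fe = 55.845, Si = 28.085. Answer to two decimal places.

50.49 wt%

Molar mass of (Mg₀.₄₁Fe₀.₅₉)₂Si₂O₆ = 0.82×24.305 + 1.18×55.845 + 2×28.085 + 6×15.999 = 237.991 g/mol.
Each formula unit contains 2 Si, equivalent to 2/1 = 2.0000 mol SiO2.
M(SiO2) = 1×28.085 + 2×15.999 = 60.083 g/mol.
Mass of SiO2 per formula unit = 2.0000 × 60.083 = 120.166 g.
SiO2 wt% = 120.166 / 237.991 × 100 = 50.49%.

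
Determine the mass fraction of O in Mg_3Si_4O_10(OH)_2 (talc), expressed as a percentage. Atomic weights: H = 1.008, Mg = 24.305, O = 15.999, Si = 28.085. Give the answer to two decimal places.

50.62 weight percent

Molar mass of Mg_3Si_4O_10(OH)_2: 3×24.305 + 4×28.085 + 12×15.999 + 2×1.008 = 379.259 g/mol.
Mass of O per formula unit: 12 × 15.999 = 191.988 g.
Weight fraction O = 191.988 / 379.259 = 0.5062.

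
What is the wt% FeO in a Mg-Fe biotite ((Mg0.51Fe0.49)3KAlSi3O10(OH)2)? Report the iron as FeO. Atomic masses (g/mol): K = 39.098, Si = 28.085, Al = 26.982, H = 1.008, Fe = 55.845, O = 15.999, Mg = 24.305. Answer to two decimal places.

22.78 wt%

Molar mass of (Mg0.51Fe0.49)3KAlSi3O10(OH)2 = 1.53×24.305 + 1.47×55.845 + 1×39.098 + 1×26.982 + 3×28.085 + 12×15.999 + 2×1.008 = 463.618 g/mol.
Each formula unit contains 1.47 Fe, equivalent to 1.47/1 = 1.4700 mol FeO.
M(FeO) = 1×55.845 + 1×15.999 = 71.844 g/mol.
Mass of FeO per formula unit = 1.4700 × 71.844 = 105.611 g.
FeO wt% = 105.611 / 463.618 × 100 = 22.78%.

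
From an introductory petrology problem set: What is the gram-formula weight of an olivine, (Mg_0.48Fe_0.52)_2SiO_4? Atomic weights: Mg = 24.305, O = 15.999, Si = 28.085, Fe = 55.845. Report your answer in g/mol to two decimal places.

173.49 g/mol

The formula mass is the sum 0.96(24.305) + 1.04(55.845) + 1(28.085) + 4(15.999).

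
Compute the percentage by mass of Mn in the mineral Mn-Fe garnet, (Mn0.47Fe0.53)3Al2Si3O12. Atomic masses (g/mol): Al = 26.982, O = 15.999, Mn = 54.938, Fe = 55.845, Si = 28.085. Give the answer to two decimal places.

15.60 wt%

M((Mn0.47Fe0.53)3Al2Si3O12) = 496.463 g/mol.
Mn contributes 1.41 × 54.938 = 77.463 g per mole.
77.463/496.463 = 0.1560 → 15.60%.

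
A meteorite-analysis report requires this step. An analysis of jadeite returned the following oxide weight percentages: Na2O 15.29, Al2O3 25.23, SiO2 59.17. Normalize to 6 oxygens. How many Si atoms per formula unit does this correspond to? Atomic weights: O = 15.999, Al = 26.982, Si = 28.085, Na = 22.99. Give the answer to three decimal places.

1.997 Si apfu

Na2O (M=61.979): mol = 0.24670; Na = 0.49340, O = 0.24670.
Al2O3 (M=101.961): mol = 0.24745; Al = 0.49490, O = 0.74235.
SiO2 (M=60.083): mol = 0.98480; Si = 0.98480, O = 1.96960.
ΣO = 2.95865; factor = 6/ΣO = 2.02795.
Si apfu = 0.98480 × 2.02795 = 1.997.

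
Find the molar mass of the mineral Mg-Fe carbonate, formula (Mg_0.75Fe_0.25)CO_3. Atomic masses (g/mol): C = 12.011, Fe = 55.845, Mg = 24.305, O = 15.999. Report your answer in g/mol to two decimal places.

92.20 g/mol

M = 0.75(24.305) + 0.25(55.845) + 1(12.011) + 3(15.999)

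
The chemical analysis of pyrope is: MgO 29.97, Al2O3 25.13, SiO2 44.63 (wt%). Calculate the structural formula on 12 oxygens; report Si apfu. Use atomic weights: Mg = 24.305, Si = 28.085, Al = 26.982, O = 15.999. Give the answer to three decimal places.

3.003 Si apfu

MgO: 29.97/40.304 = 0.74360 mol → 0.74360 mol Mg, 0.74360 mol O.
Al2O3: 25.13/101.961 = 0.24647 mol → 0.49294 mol Al, 0.73941 mol O.
SiO2: 44.63/60.083 = 0.74281 mol → 0.74281 mol Si, 1.48562 mol O.
Total oxygen = 2.96863 mol. Normalization factor = 12/2.96863 = 4.04227.
Si per 12 O = 0.74281 × 4.04227 = 3.003.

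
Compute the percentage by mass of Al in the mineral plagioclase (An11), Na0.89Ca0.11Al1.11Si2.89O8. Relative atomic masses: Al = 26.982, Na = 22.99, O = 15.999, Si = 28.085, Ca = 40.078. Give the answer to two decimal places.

M(Na0.89Ca0.11Al1.11Si2.89O8) = 263.977 g/mol.
Al contributes 1.11 × 26.982 = 29.950 g per mole.
29.950/263.977 = 0.1135 → 11.35%.

11.35 weight percent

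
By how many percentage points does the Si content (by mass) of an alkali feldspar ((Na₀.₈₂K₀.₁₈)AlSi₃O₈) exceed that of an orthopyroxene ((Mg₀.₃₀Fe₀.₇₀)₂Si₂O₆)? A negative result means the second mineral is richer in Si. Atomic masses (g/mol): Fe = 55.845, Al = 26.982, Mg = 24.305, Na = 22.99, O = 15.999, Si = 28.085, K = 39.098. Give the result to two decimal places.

8.85 percentage points

M((Na₀.₈₂K₀.₁₈)AlSi₃O₈) = 265.118 g/mol, so wt% Si = 84.255/265.118 × 100 = 31.78%.
M((Mg₀.₃₀Fe₀.₇₀)₂Si₂O₆) = 244.930 g/mol, so wt% Si = 56.170/244.930 × 100 = 22.93%.
31.78 − 22.93 = 8.85 pp.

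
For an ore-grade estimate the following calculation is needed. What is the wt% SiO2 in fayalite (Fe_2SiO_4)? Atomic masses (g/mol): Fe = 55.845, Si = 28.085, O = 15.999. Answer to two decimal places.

29.49 wt%

M(Fe_2SiO_4) = 203.771 g/mol; M(SiO2) = 60.083 g/mol.
Moles SiO2 per formula unit = 1 Si ÷ 1 = 1.0000.
SiO2 fraction = (1.0000 × 60.083) / 203.771 = 60.083/203.771 = 0.2949.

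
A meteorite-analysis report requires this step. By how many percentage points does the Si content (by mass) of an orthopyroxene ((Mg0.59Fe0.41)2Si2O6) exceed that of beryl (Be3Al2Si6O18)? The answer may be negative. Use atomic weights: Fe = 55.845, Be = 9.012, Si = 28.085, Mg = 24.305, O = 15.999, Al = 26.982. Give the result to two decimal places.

M((Mg0.59Fe0.41)2Si2O6) = 226.637 g/mol, so wt% Si = 56.170/226.637 × 100 = 24.78%.
M(Be3Al2Si6O18) = 537.492 g/mol, so wt% Si = 168.510/537.492 × 100 = 31.35%.
24.78 − 31.35 = -6.57 pp.

-6.57 percentage points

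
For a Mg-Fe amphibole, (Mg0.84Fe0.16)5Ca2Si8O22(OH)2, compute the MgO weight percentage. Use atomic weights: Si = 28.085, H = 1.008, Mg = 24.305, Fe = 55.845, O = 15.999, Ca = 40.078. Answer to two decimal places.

20.21 wt%

Molar mass of (Mg0.84Fe0.16)5Ca2Si8O22(OH)2 = 4.20×24.305 + 0.80×55.845 + 2×40.078 + 8×28.085 + 24×15.999 + 2×1.008 = 837.585 g/mol.
Each formula unit contains 4.20 Mg, equivalent to 4.20/1 = 4.2000 mol MgO.
M(MgO) = 1×24.305 + 1×15.999 = 40.304 g/mol.
Mass of MgO per formula unit = 4.2000 × 40.304 = 169.277 g.
MgO wt% = 169.277 / 837.585 × 100 = 20.21%.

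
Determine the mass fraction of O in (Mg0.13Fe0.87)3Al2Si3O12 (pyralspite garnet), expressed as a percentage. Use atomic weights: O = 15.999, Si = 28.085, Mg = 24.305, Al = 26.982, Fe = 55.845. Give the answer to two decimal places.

39.55 mass %

Formula mass = 0.39*24.305 + 2.61*55.845 + 2*26.982 + 3*28.085 + 12*15.999 = 485.441 g/mol, of which 191.988 g is O.
So O makes up 191.988/485.441 = 0.3955 of the mass, i.e. 39.55%.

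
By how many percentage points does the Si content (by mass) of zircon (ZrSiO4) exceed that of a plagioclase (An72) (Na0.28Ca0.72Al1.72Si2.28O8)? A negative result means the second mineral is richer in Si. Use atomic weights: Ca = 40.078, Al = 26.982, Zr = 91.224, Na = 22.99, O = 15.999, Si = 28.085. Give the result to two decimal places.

M(ZrSiO4) = 183.305 g/mol, so wt% Si = 28.085/183.305 × 100 = 15.32%.
M(Na0.28Ca0.72Al1.72Si2.28O8) = 273.728 g/mol, so wt% Si = 64.034/273.728 × 100 = 23.39%.
15.32 − 23.39 = -8.07 pp.

-8.07 percentage points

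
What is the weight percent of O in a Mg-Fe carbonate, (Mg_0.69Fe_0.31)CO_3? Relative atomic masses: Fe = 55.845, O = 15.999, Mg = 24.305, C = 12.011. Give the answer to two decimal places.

51.01 wt%

M((Mg_0.69Fe_0.31)CO_3) = 94.090 g/mol.
O contributes 3 × 15.999 = 47.997 g per mole.
47.997/94.090 = 0.5101 → 51.01%.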